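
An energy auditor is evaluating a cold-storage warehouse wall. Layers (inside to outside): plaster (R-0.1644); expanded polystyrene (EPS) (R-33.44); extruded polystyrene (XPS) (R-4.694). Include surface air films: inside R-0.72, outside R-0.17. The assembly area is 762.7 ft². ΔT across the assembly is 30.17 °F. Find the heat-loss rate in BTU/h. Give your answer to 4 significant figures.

587.2 BTU/h

R_total = 0.72 + 0.1644 + 33.44 + 4.694 + 0.17 = 39.188 ft²·°F·h/BTU
Q = A·ΔT/R = 762.7 × 30.17 / 39.188 = 587.18 BTU/h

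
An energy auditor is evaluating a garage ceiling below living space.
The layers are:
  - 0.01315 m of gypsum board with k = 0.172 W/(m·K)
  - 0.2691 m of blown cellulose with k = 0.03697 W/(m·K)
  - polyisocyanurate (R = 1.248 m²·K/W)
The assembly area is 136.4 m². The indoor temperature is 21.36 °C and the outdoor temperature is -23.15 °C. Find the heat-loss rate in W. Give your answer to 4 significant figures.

0.01315/0.172 = 0.076453
0.2691/0.03697 = 7.2789
R_total = 0.076453 + 7.2789 + 1.248 = 8.6033 m²·K/W
Q = A·ΔT/R = 136.4 × (21.36 − (-23.15)) / 8.6033 = 705.68 W

705.7 W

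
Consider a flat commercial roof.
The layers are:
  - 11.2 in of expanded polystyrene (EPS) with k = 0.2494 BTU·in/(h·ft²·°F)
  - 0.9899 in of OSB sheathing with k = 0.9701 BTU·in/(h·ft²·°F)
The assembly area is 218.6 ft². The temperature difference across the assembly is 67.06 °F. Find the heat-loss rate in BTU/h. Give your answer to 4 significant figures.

11.2/0.2494 = 44.908
0.9899/0.9701 = 1.0204
R_total = 44.908 + 1.0204 = 45.928 ft²·°F·h/BTU
Q = A·ΔT/R = 218.6 × 67.06 / 45.928 = 319.18 BTU/h

319.2 BTU/h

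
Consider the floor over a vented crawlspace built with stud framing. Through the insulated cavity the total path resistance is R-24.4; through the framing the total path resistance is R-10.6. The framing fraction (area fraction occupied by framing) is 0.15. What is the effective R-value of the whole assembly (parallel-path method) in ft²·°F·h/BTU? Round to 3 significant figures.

20.4 ft²·°F·h/BTU

U_eff = 0.85/24.4 + 0.15/10.6 = 0.03484 + 0.01415 = 0.04899
R_eff = 1/U_eff = 20.41 ft²·°F·h/BTU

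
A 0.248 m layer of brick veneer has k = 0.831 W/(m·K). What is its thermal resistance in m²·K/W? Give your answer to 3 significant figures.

R = L/k = 0.248/0.831 = 0.2984 m²·K/W

0.298 m²·K/W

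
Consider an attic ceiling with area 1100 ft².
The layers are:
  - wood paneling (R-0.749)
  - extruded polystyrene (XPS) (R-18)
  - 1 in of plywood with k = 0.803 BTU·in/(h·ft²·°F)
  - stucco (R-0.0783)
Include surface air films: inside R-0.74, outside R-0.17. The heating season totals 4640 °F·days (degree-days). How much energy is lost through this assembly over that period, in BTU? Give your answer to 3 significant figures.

5840000 BTU

1/0.803 = 1.245
R_total = 0.74 + 0.749 + 18 + 1.245 + 0.0783 + 0.17 = 20.98 ft²·°F·h/BTU
E = A × HDD × 24 / R = 1100 × 4640 × 24 / 20.98 = 5838000 BTU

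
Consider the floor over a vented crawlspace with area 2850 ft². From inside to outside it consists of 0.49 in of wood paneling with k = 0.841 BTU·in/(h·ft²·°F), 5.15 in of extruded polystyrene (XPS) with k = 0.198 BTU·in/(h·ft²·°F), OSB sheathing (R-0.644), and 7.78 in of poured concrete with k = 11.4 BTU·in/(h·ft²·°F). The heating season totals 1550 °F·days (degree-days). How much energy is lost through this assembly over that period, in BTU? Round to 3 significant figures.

0.49/0.841 = 0.5826
5.15/0.198 = 26.01
7.78/11.4 = 0.6825
R_total = 0.5826 + 26.01 + 0.644 + 0.6825 = 27.92 ft²·°F·h/BTU
E = A × HDD × 24 / R = 2850 × 1550 × 24 / 27.92 = 3797000 BTU

3800000 BTU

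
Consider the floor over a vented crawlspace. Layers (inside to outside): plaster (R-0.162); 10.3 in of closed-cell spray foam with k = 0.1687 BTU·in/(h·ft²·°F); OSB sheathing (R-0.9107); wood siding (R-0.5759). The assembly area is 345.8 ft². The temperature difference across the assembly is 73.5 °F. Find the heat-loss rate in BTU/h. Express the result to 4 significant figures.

405.3 BTU/h

10.3/0.1687 = 61.055
R_total = 0.162 + 61.055 + 0.9107 + 0.5759 = 62.704 ft²·°F·h/BTU
Q = A·ΔT/R = 345.8 × 73.5 / 62.704 = 405.34 BTU/h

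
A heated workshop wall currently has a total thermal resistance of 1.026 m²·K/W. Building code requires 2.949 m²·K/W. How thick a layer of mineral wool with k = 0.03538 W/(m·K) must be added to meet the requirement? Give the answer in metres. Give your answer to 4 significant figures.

0.06804 m

ΔR = 2.949 − 1.026 = 1.923 m²·K/W
L = ΔR × k = 1.923 × 0.03538 = 0.068036 m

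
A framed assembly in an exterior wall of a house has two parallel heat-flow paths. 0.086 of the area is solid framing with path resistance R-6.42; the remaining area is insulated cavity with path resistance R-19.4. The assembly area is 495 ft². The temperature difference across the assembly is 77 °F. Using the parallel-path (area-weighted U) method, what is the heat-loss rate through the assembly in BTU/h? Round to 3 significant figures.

U_eff = 0.914/19.4 + 0.086/6.42 = 0.04711 + 0.0134 = 0.06051
R_eff = 1/U_eff = 16.53 ft²·°F·h/BTU
Q = 495 × 77 / 16.53 = 2306 BTU/h

2310 BTU/h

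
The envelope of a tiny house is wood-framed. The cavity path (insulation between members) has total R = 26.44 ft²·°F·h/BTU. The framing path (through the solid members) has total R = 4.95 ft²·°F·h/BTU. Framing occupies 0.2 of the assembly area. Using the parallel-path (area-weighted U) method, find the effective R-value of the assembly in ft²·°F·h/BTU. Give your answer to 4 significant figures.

14.15 ft²·°F·h/BTU

U_eff = 0.8/26.44 + 0.2/4.95 = 0.030257 + 0.040404 = 0.070661
R_eff = 1/U_eff = 14.152 ft²·°F·h/BTU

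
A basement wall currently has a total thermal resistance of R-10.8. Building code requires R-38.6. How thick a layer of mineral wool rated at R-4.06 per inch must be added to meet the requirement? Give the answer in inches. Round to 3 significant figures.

6.85 in

ΔR = 38.6 − 10.8 = 27.8 ft²·°F·h/BTU
L = ΔR / (R/in) = 27.8/4.06 = 6.847 in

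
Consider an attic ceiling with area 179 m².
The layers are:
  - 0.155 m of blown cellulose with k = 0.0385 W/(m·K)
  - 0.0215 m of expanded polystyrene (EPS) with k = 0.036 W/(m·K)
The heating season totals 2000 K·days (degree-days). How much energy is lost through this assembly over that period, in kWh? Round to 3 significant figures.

0.155/0.0385 = 4.026
0.0215/0.036 = 0.5972
R_total = 4.026 + 0.5972 = 4.623 m²·K/W
E = A × HDD × 24 / R / 1000 = 179 × 2000 × 24 / 4.623 / 1000 = 1858 kWh

1860 kWh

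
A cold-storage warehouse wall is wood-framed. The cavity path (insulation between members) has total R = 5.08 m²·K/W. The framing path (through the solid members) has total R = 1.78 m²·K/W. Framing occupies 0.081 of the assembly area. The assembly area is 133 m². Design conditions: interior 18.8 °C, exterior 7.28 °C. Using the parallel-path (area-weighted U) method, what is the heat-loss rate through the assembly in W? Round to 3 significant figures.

347 W

U_eff = 0.919/5.08 + 0.081/1.78 = 0.1809 + 0.04551 = 0.2264
R_eff = 1/U_eff = 4.417 m²·K/W
Q = 133 × (18.8 − 7.28) / 4.417 = 346.9 W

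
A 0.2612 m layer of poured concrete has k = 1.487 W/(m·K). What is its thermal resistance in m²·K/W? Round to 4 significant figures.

0.1757 m²·K/W

R = L/k = 0.2612/1.487 = 0.17566 m²·K/W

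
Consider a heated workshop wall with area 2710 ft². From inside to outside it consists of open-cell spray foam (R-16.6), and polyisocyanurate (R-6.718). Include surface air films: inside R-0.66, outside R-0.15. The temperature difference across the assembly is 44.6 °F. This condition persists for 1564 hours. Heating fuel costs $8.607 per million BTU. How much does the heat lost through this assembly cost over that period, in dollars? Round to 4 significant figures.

67.43 dollars

R_total = 0.66 + 16.6 + 6.718 + 0.15 = 24.128 ft²·°F·h/BTU
Q = 2710 × 44.6 / 24.128 = 5009.4 BTU/h
E = 5009.4 × 1564 = 7834600 BTU
Cost = 7834600/10⁶ × 8.607 = $67.433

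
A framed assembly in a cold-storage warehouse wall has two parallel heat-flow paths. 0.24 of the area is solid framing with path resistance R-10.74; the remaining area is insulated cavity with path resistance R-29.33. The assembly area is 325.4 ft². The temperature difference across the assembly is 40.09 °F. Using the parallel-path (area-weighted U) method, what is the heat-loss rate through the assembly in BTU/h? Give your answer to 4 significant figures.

U_eff = 0.76/29.33 + 0.24/10.74 = 0.025912 + 0.022346 = 0.048258
R_eff = 1/U_eff = 20.722 ft²·°F·h/BTU
Q = 325.4 × 40.09 / 20.722 = 629.54 BTU/h

629.5 BTU/h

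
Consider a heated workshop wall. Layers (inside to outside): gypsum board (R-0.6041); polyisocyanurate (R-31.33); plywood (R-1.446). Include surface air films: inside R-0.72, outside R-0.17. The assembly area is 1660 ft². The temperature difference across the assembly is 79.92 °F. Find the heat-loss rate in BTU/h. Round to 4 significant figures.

3871 BTU/h

R_total = 0.72 + 0.6041 + 31.33 + 1.446 + 0.17 = 34.27 ft²·°F·h/BTU
Q = A·ΔT/R = 1660 × 79.92 / 34.27 = 3871.2 BTU/h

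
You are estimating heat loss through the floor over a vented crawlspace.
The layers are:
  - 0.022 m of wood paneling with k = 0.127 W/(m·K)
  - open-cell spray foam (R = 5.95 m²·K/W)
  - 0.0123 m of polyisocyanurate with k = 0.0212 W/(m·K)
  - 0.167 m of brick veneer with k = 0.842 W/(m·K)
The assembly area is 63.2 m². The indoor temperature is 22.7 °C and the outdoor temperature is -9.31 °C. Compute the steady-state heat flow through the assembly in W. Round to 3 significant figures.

293 W

0.022/0.127 = 0.1732
0.0123/0.0212 = 0.5802
0.167/0.842 = 0.1983
R_total = 0.1732 + 5.95 + 0.5802 + 0.1983 = 6.902 m²·K/W
Q = A·ΔT/R = 63.2 × (22.7 − (-9.31)) / 6.902 = 293.1 W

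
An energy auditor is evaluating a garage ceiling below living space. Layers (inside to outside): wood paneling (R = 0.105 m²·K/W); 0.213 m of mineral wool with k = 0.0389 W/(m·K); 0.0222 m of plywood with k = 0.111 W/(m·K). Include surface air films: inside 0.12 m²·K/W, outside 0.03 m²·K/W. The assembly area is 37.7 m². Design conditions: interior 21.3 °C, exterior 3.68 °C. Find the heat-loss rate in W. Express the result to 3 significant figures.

112 W

0.213/0.0389 = 5.476
0.0222/0.111 = 0.2
R_total = 0.12 + 0.105 + 5.476 + 0.2 + 0.03 = 5.931 m²·K/W
Q = A·ΔT/R = 37.7 × (21.3 − 3.68) / 5.931 = 112 W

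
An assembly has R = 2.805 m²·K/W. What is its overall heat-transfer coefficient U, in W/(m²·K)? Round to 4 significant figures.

0.3565 W/(m²·K)

U = 1/R = 1/2.805 = 0.35651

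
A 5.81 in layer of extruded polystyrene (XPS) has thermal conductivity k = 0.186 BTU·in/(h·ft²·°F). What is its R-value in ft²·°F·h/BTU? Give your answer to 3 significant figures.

R = L/k = 5.81/0.186 = 31.24 ft²·°F·h/BTU

31.2 ft²·°F·h/BTU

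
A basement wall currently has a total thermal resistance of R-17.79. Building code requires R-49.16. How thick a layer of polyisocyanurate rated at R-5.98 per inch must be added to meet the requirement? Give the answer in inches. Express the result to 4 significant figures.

5.246 in

ΔR = 49.16 − 17.79 = 31.37 ft²·°F·h/BTU
L = ΔR / (R/in) = 31.37/5.98 = 5.2458 in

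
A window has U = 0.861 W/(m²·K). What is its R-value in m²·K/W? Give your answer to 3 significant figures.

1.16 m²·K/W

R = 1/U = 1/0.861 = 1.161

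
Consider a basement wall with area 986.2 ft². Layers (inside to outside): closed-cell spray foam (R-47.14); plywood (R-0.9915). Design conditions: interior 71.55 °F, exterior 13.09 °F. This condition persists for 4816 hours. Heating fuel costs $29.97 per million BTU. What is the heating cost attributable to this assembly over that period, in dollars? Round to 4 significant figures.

R_total = 47.14 + 0.9915 = 48.132 ft²·°F·h/BTU
Q = 986.2 × (71.55 − 13.09) / 48.132 = 1197.8 BTU/h
E = 1197.8 × 4816 = 5768700 BTU
Cost = 5768700/10⁶ × 29.97 = $172.89

172.9 dollars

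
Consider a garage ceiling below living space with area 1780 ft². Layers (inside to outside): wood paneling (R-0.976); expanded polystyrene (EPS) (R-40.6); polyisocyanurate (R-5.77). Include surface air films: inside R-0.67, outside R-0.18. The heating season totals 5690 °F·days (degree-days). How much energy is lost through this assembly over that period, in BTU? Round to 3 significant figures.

R_total = 0.67 + 0.976 + 40.6 + 5.77 + 0.18 = 48.2 ft²·°F·h/BTU
E = A × HDD × 24 / R = 1780 × 5690 × 24 / 48.2 = 5044000 BTU

5040000 BTU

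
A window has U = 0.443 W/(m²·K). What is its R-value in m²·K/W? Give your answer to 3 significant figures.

R = 1/U = 1/0.443 = 2.257

2.26 m²·K/W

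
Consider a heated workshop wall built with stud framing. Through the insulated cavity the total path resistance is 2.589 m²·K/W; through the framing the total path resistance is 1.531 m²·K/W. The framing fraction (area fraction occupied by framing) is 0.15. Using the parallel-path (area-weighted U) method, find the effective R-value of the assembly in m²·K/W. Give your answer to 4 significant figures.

U_eff = 0.85/2.589 + 0.15/1.531 = 0.32831 + 0.097975 = 0.42629
R_eff = 1/U_eff = 2.3458 m²·K/W

2.346 m²·K/W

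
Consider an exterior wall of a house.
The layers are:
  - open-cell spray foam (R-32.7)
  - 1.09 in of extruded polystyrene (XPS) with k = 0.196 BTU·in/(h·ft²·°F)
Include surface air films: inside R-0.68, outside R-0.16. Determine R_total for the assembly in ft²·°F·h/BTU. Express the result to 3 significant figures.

1.09/0.196 = 5.561
R_total = 0.68 + 32.7 + 5.561 + 0.16 = 39.1 ft²·°F·h/BTU

39.1 ft²·°F·h/BTU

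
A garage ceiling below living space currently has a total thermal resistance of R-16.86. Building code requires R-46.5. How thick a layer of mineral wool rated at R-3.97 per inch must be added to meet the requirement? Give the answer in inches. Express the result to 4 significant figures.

ΔR = 46.5 − 16.86 = 29.64 ft²·°F·h/BTU
L = ΔR / (R/in) = 29.64/3.97 = 7.466 in

7.466 in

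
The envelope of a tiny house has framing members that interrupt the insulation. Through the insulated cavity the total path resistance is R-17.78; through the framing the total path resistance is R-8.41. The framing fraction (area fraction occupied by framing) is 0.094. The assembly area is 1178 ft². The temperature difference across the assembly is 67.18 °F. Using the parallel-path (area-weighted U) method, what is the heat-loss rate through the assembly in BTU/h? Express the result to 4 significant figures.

U_eff = 0.906/17.78 + 0.094/8.41 = 0.050956 + 0.011177 = 0.062133
R_eff = 1/U_eff = 16.094 ft²·°F·h/BTU
Q = 1178 × 67.18 / 16.094 = 4917.1 BTU/h

4917 BTU/h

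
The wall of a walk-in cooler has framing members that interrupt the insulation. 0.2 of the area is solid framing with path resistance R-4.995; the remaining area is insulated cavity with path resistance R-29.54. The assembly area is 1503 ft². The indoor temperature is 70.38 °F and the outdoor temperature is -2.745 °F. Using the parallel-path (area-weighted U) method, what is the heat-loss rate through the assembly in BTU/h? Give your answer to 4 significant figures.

U_eff = 0.8/29.54 + 0.2/4.995 = 0.027082 + 0.04004 = 0.067122
R_eff = 1/U_eff = 14.898 ft²·°F·h/BTU
Q = 1503 × (70.38 − (-2.745)) / 14.898 = 7377.2 BTU/h

7377 BTU/h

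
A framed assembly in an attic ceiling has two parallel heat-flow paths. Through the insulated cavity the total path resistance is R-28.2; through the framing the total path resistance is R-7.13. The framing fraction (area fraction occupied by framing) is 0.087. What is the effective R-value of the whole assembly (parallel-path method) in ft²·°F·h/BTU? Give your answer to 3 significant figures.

22.4 ft²·°F·h/BTU

U_eff = 0.913/28.2 + 0.087/7.13 = 0.03238 + 0.0122 = 0.04458
R_eff = 1/U_eff = 22.43 ft²·°F·h/BTU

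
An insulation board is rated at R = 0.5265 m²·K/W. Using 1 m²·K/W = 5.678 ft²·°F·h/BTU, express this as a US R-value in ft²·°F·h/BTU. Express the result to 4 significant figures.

R_US = 0.5265 × 5.678 = 2.9895

2.989 ft²·°F·h/BTU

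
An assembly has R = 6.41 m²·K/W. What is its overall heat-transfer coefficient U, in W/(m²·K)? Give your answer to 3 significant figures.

0.156 W/(m²·K)

U = 1/R = 1/6.41 = 0.156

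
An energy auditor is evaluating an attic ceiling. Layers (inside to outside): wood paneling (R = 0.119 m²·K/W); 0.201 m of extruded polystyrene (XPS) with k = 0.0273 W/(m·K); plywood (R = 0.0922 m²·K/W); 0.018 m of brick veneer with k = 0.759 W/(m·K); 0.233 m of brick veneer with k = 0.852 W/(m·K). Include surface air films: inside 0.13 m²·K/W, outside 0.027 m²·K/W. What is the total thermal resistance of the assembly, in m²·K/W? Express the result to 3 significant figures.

8.03 m²·K/W

0.201/0.0273 = 7.363
0.018/0.759 = 0.02372
0.233/0.852 = 0.2735
R_total = 0.13 + 0.119 + 7.363 + 0.0922 + 0.02372 + 0.2735 + 0.027 = 8.028 m²·K/W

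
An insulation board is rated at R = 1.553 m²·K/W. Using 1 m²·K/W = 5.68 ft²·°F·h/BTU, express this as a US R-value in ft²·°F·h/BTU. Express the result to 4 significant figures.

8.821 ft²·°F·h/BTU

R_US = 1.553 × 5.68 = 8.821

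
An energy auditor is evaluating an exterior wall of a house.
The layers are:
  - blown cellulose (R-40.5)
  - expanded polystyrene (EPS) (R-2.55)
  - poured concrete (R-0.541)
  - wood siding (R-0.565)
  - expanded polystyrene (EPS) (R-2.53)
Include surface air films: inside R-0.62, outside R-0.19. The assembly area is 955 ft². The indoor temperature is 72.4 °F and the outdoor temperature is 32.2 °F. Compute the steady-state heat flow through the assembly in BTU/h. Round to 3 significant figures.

R_total = 0.62 + 40.5 + 2.55 + 0.541 + 0.565 + 2.53 + 0.19 = 47.5 ft²·°F·h/BTU
Q = A·ΔT/R = 955 × (72.4 − 32.2) / 47.5 = 808.3 BTU/h

808 BTU/h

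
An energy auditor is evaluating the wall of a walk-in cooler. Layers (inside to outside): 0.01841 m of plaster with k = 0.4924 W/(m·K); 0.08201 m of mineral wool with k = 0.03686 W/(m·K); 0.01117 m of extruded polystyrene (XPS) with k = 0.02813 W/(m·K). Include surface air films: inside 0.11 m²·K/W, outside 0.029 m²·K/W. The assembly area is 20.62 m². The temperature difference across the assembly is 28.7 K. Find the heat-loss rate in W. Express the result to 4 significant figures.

211.5 W

0.01841/0.4924 = 0.037388
0.08201/0.03686 = 2.2249
0.01117/0.02813 = 0.39708
R_total = 0.11 + 0.037388 + 2.2249 + 0.39708 + 0.029 = 2.7984 m²·K/W
Q = A·ΔT/R = 20.62 × 28.7 / 2.7984 = 211.48 W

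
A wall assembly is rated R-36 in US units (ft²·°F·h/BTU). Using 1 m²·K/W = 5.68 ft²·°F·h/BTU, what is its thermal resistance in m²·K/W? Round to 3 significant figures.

R_SI = 36/5.68 = 6.338

6.34 m²·K/W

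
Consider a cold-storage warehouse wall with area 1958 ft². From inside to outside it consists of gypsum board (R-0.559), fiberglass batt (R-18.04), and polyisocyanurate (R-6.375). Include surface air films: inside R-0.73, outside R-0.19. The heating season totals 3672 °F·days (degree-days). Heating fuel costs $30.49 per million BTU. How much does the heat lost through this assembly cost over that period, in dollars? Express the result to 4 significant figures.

R_total = 0.73 + 0.559 + 18.04 + 6.375 + 0.19 = 25.894 ft²·°F·h/BTU
E = A × HDD × 24 / R = 1958 × 3672 × 24 / 25.894 = 6663900 BTU
Cost = 6663900/10⁶ × 30.49 = $203.18

203.2 dollars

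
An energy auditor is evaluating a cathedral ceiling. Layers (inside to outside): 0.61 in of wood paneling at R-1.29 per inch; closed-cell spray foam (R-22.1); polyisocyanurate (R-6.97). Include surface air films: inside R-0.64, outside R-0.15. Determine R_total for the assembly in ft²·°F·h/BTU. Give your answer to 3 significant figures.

30.6 ft²·°F·h/BTU

0.61 × 1.29 = 0.7869
R_total = 0.64 + 0.7869 + 22.1 + 6.97 + 0.15 = 30.65 ft²·°F·h/BTU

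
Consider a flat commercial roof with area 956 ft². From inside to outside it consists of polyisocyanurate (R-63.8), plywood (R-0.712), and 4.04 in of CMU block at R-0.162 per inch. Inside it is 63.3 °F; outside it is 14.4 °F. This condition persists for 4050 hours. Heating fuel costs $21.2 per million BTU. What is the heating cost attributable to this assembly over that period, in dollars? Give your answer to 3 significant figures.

61.6 dollars

4.04 × 0.162 = 0.6545
R_total = 63.8 + 0.712 + 0.6545 = 65.17 ft²·°F·h/BTU
Q = 956 × (63.3 − 14.4) / 65.17 = 717.4 BTU/h
E = 717.4 × 4050 = 2905000 BTU
Cost = 2905000/10⁶ × 21.2 = $61.59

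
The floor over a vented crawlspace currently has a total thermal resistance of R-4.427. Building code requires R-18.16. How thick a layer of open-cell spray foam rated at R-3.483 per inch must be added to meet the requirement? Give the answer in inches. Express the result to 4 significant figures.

ΔR = 18.16 − 4.427 = 13.733 ft²·°F·h/BTU
L = ΔR / (R/in) = 13.733/3.483 = 3.9429 in

3.943 in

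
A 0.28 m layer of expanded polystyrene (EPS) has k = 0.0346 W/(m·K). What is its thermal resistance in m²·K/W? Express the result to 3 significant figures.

8.09 m²·K/W

R = L/k = 0.28/0.0346 = 8.092 m²·K/W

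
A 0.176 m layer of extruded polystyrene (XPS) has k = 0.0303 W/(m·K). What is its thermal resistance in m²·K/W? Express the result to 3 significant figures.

R = L/k = 0.176/0.0303 = 5.809 m²·K/W

5.81 m²·K/W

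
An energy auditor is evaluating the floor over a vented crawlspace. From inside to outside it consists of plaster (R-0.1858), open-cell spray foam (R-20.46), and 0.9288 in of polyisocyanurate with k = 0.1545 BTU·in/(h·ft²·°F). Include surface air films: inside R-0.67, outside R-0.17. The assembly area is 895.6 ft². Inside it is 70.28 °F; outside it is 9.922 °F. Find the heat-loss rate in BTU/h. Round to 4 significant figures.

0.9288/0.1545 = 6.0117
R_total = 0.67 + 0.1858 + 20.46 + 6.0117 + 0.17 = 27.497 ft²·°F·h/BTU
Q = A·ΔT/R = 895.6 × (70.28 − 9.922) / 27.497 = 1965.9 BTU/h

1966 BTU/h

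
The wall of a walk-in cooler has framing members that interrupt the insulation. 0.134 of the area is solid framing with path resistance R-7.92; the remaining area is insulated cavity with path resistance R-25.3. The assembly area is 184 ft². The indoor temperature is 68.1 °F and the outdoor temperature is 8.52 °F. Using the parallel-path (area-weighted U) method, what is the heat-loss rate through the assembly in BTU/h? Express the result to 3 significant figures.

U_eff = 0.866/25.3 + 0.134/7.92 = 0.03423 + 0.01692 = 0.05115
R_eff = 1/U_eff = 19.55 ft²·°F·h/BTU
Q = 184 × (68.1 − 8.52) / 19.55 = 560.7 BTU/h

561 BTU/h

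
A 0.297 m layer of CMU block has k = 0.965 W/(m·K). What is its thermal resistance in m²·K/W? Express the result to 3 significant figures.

R = L/k = 0.297/0.965 = 0.3078 m²·K/W

0.308 m²·K/W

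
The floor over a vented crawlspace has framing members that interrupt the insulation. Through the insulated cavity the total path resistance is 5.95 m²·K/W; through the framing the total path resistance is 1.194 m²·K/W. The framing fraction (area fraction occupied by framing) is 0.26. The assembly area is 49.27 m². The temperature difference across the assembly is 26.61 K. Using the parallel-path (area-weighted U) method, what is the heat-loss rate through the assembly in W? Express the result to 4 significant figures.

448.6 W

U_eff = 0.74/5.95 + 0.26/1.194 = 0.12437 + 0.21776 = 0.34213
R_eff = 1/U_eff = 2.9229 m²·K/W
Q = 49.27 × 26.61 / 2.9229 = 448.55 W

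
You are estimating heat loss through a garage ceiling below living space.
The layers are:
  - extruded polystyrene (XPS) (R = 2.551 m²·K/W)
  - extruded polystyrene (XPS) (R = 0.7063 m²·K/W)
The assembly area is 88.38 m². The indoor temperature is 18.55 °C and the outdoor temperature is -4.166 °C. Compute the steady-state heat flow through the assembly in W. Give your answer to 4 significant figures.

616.4 W

R_total = 2.551 + 0.7063 = 3.2573 m²·K/W
Q = A·ΔT/R = 88.38 × (18.55 − (-4.166)) / 3.2573 = 616.35 W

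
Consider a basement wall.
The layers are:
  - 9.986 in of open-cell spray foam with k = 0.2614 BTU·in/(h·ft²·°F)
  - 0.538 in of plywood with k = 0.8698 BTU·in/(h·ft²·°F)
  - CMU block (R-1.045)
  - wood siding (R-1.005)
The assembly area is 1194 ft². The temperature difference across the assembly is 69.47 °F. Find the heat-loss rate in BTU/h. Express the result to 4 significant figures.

9.986/0.2614 = 38.202
0.538/0.8698 = 0.61853
R_total = 38.202 + 0.61853 + 1.045 + 1.005 = 40.871 ft²·°F·h/BTU
Q = A·ΔT/R = 1194 × 69.47 / 40.871 = 2029.5 BTU/h

2030 BTU/h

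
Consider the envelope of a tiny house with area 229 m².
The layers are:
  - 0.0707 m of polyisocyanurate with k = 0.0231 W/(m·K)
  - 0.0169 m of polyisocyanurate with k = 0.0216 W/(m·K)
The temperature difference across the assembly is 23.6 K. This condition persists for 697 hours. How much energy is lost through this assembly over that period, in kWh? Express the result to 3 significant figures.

980 kWh

0.0707/0.0231 = 3.061
0.0169/0.0216 = 0.7824
R_total = 3.061 + 0.7824 = 3.843 m²·K/W
Q = 229 × 23.6 / 3.843 = 1406 W
E = 1406 W × 697 h / 1000 = 980.2 kWh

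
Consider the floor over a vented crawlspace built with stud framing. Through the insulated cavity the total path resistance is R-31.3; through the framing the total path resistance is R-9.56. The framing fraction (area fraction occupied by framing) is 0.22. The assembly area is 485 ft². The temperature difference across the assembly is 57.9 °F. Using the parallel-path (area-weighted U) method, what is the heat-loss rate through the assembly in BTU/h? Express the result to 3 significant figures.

1350 BTU/h

U_eff = 0.78/31.3 + 0.22/9.56 = 0.02492 + 0.02301 = 0.04793
R_eff = 1/U_eff = 20.86 ft²·°F·h/BTU
Q = 485 × 57.9 / 20.86 = 1346 BTU/h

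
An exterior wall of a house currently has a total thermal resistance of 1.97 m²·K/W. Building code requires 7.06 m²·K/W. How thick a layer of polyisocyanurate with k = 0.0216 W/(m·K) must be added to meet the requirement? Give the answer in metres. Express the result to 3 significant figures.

ΔR = 7.06 − 1.97 = 5.09 m²·K/W
L = ΔR × k = 5.09 × 0.0216 = 0.1099 m

0.110 m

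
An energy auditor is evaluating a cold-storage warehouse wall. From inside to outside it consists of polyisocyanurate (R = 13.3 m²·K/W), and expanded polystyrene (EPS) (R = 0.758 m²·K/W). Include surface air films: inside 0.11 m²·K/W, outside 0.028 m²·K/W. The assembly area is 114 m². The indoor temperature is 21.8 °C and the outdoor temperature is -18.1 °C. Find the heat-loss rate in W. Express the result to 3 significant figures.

R_total = 0.11 + 13.3 + 0.758 + 0.028 = 14.2 m²·K/W
Q = A·ΔT/R = 114 × (21.8 − (-18.1)) / 14.2 = 320.4 W

320 W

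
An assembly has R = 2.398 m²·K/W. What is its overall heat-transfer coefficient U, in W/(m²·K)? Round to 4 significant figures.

U = 1/R = 1/2.398 = 0.41701

0.4170 W/(m²·K)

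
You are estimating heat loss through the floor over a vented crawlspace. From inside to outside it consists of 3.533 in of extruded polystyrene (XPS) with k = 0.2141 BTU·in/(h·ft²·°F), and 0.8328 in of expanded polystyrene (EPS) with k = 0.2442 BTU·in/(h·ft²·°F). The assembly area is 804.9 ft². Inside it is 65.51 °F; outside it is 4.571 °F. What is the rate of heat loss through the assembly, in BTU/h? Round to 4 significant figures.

3.533/0.2141 = 16.502
0.8328/0.2442 = 3.4103
R_total = 16.502 + 3.4103 = 19.912 ft²·°F·h/BTU
Q = A·ΔT/R = 804.9 × (65.51 − 4.571) / 19.912 = 2463.3 BTU/h

2463 BTU/h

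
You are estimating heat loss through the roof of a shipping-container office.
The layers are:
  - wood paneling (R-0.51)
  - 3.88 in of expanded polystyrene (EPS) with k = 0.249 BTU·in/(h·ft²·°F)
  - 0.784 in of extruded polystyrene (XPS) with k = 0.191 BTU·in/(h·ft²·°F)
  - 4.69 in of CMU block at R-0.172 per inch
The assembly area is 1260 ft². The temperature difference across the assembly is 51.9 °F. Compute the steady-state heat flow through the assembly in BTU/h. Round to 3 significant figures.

3.88/0.249 = 15.58
0.784/0.191 = 4.105
4.69 × 0.172 = 0.8067
R_total = 0.51 + 15.58 + 4.105 + 0.8067 = 21 ft²·°F·h/BTU
Q = A·ΔT/R = 1260 × 51.9 / 21 = 3113 BTU/h

3110 BTU/h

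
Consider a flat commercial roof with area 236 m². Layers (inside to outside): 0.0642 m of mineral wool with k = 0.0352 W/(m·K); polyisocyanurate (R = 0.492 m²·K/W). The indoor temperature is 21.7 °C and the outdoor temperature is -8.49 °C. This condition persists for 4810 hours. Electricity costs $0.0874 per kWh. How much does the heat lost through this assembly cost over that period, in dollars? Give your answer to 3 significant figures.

1290 dollars

0.0642/0.0352 = 1.824
R_total = 1.824 + 0.492 = 2.316 m²·K/W
Q = 236 × (21.7 − (-8.49)) / 2.316 = 3077 W
E = 3077 W × 4810 h / 1000 = 14800 kWh
Cost = 14800 × 0.0874 = $1293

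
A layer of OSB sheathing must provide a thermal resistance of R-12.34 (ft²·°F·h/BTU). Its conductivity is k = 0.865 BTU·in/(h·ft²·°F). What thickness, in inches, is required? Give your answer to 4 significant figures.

10.67 in

L = R × k = 12.34 × 0.865 = 10.674 in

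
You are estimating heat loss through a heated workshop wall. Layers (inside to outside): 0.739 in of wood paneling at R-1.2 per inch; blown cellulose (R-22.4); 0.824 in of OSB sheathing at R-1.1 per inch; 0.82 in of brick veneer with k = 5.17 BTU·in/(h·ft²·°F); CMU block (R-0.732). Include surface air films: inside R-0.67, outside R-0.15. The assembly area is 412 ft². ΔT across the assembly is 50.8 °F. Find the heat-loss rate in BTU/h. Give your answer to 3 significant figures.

0.739 × 1.2 = 0.8868
0.824 × 1.1 = 0.9064
0.82/5.17 = 0.1586
R_total = 0.67 + 0.8868 + 22.4 + 0.9064 + 0.1586 + 0.732 + 0.15 = 25.9 ft²·°F·h/BTU
Q = A·ΔT/R = 412 × 50.8 / 25.9 = 808 BTU/h

808 BTU/h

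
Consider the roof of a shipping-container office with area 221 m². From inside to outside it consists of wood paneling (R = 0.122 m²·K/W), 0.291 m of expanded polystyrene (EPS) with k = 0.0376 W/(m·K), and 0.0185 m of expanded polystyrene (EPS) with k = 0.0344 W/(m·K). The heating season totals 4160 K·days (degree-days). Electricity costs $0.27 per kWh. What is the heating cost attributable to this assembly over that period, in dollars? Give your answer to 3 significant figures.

0.291/0.0376 = 7.739
0.0185/0.0344 = 0.5378
R_total = 0.122 + 7.739 + 0.5378 = 8.399 m²·K/W
E = A × HDD × 24 / R / 1000 = 221 × 4160 × 24 / 8.399 / 1000 = 2627 kWh
Cost = 2627 × 0.27 = $709.3

709 dollars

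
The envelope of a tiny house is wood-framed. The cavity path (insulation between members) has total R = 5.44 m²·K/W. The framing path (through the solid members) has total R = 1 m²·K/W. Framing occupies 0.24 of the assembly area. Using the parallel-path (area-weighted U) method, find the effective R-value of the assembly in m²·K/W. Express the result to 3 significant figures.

2.63 m²·K/W

U_eff = 0.76/5.44 + 0.24/1 = 0.1397 + 0.24 = 0.3797
R_eff = 1/U_eff = 2.634 m²·K/W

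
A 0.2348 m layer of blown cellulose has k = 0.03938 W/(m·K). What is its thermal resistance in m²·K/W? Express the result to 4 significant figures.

R = L/k = 0.2348/0.03938 = 5.9624 m²·K/W

5.962 m²·K/W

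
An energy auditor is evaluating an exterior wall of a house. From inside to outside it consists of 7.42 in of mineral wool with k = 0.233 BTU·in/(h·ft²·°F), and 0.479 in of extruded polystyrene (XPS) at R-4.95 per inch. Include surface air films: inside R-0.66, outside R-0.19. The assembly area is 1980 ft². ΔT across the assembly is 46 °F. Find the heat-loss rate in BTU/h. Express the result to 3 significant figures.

2600 BTU/h

7.42/0.233 = 31.85
0.479 × 4.95 = 2.371
R_total = 0.66 + 31.85 + 2.371 + 0.19 = 35.07 ft²·°F·h/BTU
Q = A·ΔT/R = 1980 × 46 / 35.07 = 2597 BTU/h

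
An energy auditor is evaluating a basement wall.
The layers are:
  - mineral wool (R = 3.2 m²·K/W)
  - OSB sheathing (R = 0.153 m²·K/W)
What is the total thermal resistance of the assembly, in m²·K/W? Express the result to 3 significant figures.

R_total = 3.2 + 0.153 = 3.353 m²·K/W

3.35 m²·K/W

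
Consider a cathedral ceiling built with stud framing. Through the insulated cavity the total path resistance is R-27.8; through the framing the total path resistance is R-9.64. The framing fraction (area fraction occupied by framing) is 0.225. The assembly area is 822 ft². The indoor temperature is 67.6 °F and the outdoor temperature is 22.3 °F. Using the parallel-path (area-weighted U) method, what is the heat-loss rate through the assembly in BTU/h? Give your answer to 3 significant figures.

1910 BTU/h

U_eff = 0.775/27.8 + 0.225/9.64 = 0.02788 + 0.02334 = 0.05122
R_eff = 1/U_eff = 19.52 ft²·°F·h/BTU
Q = 822 × (67.6 − 22.3) / 19.52 = 1907 BTU/h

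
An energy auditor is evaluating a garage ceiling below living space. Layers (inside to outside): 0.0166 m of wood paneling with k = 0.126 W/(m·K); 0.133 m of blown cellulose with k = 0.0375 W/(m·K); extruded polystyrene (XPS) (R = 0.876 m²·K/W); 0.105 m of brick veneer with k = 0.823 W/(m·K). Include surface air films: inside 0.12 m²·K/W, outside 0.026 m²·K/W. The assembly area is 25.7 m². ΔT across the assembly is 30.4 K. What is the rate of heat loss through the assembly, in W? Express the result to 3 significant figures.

162 W

0.0166/0.126 = 0.1317
0.133/0.0375 = 3.547
0.105/0.823 = 0.1276
R_total = 0.12 + 0.1317 + 3.547 + 0.876 + 0.1276 + 0.026 = 4.828 m²·K/W
Q = A·ΔT/R = 25.7 × 30.4 / 4.828 = 161.8 W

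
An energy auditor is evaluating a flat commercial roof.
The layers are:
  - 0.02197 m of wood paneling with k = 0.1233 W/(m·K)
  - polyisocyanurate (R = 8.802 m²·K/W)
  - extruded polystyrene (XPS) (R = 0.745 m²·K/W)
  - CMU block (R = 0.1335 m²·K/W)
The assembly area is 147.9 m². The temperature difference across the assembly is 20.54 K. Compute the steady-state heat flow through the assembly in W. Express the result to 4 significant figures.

0.02197/0.1233 = 0.17818
R_total = 0.17818 + 8.802 + 0.745 + 0.1335 = 9.8587 m²·K/W
Q = A·ΔT/R = 147.9 × 20.54 / 9.8587 = 308.14 W

308.1 W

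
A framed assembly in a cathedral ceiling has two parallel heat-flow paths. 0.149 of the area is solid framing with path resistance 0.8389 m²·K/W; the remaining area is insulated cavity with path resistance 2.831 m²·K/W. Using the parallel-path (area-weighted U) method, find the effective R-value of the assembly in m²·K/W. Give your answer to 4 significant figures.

U_eff = 0.851/2.831 + 0.149/0.8389 = 0.3006 + 0.17761 = 0.47821
R_eff = 1/U_eff = 2.0911 m²·K/W

2.091 m²·K/W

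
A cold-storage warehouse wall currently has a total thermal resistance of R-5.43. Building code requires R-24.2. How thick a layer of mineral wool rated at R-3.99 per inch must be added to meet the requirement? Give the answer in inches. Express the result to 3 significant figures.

4.70 in

ΔR = 24.2 − 5.43 = 18.77 ft²·°F·h/BTU
L = ΔR / (R/in) = 18.77/3.99 = 4.704 in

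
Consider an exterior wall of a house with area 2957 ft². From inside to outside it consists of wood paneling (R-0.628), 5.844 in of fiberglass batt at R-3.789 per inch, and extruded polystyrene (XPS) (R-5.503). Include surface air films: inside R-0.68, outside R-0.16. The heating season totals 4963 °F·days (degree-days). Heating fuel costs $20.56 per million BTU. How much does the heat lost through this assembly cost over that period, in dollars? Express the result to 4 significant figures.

248.7 dollars

5.844 × 3.789 = 22.143
R_total = 0.68 + 0.628 + 22.143 + 5.503 + 0.16 = 29.114 ft²·°F·h/BTU
E = A × HDD × 24 / R = 2957 × 4963 × 24 / 29.114 = 12098000 BTU
Cost = 12098000/10⁶ × 20.56 = $248.73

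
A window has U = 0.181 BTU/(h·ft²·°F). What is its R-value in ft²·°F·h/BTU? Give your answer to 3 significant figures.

R = 1/U = 1/0.181 = 5.525

5.52 ft²·°F·h/BTU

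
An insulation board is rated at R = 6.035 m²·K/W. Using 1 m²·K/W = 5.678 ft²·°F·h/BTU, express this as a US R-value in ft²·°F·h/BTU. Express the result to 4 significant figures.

R_US = 6.035 × 5.678 = 34.267

34.27 ft²·°F·h/BTU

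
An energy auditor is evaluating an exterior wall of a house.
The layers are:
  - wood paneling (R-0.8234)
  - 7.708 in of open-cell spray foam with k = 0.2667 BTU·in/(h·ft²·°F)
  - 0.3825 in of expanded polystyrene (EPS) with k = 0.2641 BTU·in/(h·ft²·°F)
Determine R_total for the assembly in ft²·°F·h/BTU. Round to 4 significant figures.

7.708/0.2667 = 28.901
0.3825/0.2641 = 1.4483
R_total = 0.8234 + 28.901 + 1.4483 = 31.173 ft²·°F·h/BTU

31.17 ft²·°F·h/BTU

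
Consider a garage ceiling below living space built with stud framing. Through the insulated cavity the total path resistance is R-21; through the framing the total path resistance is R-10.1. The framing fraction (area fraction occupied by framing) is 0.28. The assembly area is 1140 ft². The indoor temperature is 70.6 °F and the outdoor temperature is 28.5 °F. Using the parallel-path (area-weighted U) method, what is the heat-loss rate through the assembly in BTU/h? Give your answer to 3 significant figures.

U_eff = 0.72/21 + 0.28/10.1 = 0.03429 + 0.02772 = 0.06201
R_eff = 1/U_eff = 16.13 ft²·°F·h/BTU
Q = 1140 × (70.6 − 28.5) / 16.13 = 2976 BTU/h

2980 BTU/h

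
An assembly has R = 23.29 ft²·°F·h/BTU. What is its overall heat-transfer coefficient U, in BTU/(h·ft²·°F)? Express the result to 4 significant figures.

U = 1/R = 1/23.29 = 0.042937

0.04294 BTU/(h·ft²·°F)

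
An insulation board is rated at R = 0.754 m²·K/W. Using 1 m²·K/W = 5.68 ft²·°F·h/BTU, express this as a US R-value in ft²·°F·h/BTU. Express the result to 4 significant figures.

4.283 ft²·°F·h/BTU

R_US = 0.754 × 5.68 = 4.2827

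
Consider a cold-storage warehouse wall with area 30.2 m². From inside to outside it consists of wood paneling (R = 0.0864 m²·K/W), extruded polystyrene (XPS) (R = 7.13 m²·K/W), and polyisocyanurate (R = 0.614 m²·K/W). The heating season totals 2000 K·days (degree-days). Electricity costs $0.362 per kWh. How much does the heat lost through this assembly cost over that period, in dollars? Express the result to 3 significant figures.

67.0 dollars

R_total = 0.0864 + 7.13 + 0.614 = 7.83 m²·K/W
E = A × HDD × 24 / R / 1000 = 30.2 × 2000 × 24 / 7.83 / 1000 = 185.1 kWh
Cost = 185.1 × 0.362 = $67.02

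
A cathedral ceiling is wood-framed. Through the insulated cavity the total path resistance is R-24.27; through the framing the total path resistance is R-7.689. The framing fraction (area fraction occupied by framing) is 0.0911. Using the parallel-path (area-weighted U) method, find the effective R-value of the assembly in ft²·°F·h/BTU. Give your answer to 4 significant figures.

20.28 ft²·°F·h/BTU

U_eff = 0.9089/24.27 + 0.0911/7.689 = 0.03745 + 0.011848 = 0.049298
R_eff = 1/U_eff = 20.285 ft²·°F·h/BTU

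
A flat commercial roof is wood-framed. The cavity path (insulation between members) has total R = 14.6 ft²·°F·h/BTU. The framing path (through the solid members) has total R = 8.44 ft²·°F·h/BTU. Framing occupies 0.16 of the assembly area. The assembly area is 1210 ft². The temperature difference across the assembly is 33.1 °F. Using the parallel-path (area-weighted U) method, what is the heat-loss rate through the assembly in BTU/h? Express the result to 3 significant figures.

3060 BTU/h

U_eff = 0.84/14.6 + 0.16/8.44 = 0.05753 + 0.01896 = 0.07649
R_eff = 1/U_eff = 13.07 ft²·°F·h/BTU
Q = 1210 × 33.1 / 13.07 = 3064 BTU/h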